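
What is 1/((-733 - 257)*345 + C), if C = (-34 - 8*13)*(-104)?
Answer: -1/327198 ≈ -3.0563e-6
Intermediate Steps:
C = 14352 (C = (-34 - 104)*(-104) = -138*(-104) = 14352)
1/((-733 - 257)*345 + C) = 1/((-733 - 257)*345 + 14352) = 1/(-990*345 + 14352) = 1/(-341550 + 14352) = 1/(-327198) = -1/327198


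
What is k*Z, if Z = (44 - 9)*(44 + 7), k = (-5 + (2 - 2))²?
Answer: 44625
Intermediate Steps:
k = 25 (k = (-5 + 0)² = (-5)² = 25)
Z = 1785 (Z = 35*51 = 1785)
k*Z = 25*1785 = 44625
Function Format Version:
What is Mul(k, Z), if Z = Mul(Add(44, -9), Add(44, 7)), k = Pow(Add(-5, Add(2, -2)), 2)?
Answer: 44625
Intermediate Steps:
k = 25 (k = Pow(Add(-5, 0), 2) = Pow(-5, 2) = 25)
Z = 1785 (Z = Mul(35, 51) = 1785)
Mul(k, Z) = Mul(25, 1785) = 44625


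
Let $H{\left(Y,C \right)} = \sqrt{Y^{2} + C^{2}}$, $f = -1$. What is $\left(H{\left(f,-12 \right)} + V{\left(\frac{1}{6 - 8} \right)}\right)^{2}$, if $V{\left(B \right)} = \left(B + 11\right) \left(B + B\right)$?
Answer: $\frac{1021}{4} - 21 \sqrt{145} \approx 2.3765$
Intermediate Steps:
$H{\left(Y,C \right)} = \sqrt{C^{2} + Y^{2}}$
$V{\left(B \right)} = 2 B \left(11 + B\right)$ ($V{\left(B \right)} = \left(11 + B\right) 2 B = 2 B \left(11 + B\right)$)
$\left(H{\left(f,-12 \right)} + V{\left(\frac{1}{6 - 8} \right)}\right)^{2} = \left(\sqrt{\left(-12\right)^{2} + \left(-1\right)^{2}} + \frac{2 \left(11 + \frac{1}{6 - 8}\right)}{6 - 8}\right)^{2} = \left(\sqrt{144 + 1} + \frac{2 \left(11 + \frac{1}{-2}\right)}{-2}\right)^{2} = \left(\sqrt{145} + 2 \left(- \frac{1}{2}\right) \left(11 - \frac{1}{2}\right)\right)^{2} = \left(\sqrt{145} + 2 \left(- \frac{1}{2}\right) \frac{21}{2}\right)^{2} = \left(\sqrt{145} - \frac{21}{2}\right)^{2} = \left(- \frac{21}{2} + \sqrt{145}\right)^{2}$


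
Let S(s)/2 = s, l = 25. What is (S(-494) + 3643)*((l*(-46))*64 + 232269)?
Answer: 421266195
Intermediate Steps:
S(s) = 2*s
(S(-494) + 3643)*((l*(-46))*64 + 232269) = (2*(-494) + 3643)*((25*(-46))*64 + 232269) = (-988 + 3643)*(-1150*64 + 232269) = 2655*(-73600 + 232269) = 2655*158669 = 421266195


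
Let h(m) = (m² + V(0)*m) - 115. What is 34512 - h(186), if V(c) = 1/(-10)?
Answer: 248/5 ≈ 49.600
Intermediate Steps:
V(c) = -⅒
h(m) = -115 + m² - m/10 (h(m) = (m² - m/10) - 115 = -115 + m² - m/10)
34512 - h(186) = 34512 - (-115 + 186² - ⅒*186) = 34512 - (-115 + 34596 - 93/5) = 34512 - 1*172312/5 = 34512 - 172312/5 = 248/5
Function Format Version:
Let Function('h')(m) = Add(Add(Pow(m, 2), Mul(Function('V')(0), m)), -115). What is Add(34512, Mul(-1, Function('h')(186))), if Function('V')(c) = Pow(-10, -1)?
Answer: Rational(248, 5) ≈ 49.600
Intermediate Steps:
Function('V')(c) = Rational(-1, 10)
Function('h')(m) = Add(-115, Pow(m, 2), Mul(Rational(-1, 10), m)) (Function('h')(m) = Add(Add(Pow(m, 2), Mul(Rational(-1, 10), m)), -115) = Add(-115, Pow(m, 2), Mul(Rational(-1, 10), m)))
Add(34512, Mul(-1, Function('h')(186))) = Add(34512, Mul(-1, Add(-115, Pow(186, 2), Mul(Rational(-1, 10), 186)))) = Add(34512, Mul(-1, Add(-115, 34596, Rational(-93, 5)))) = Add(34512, Mul(-1, Rational(172312, 5))) = Add(34512, Rational(-172312, 5)) = Rational(248, 5)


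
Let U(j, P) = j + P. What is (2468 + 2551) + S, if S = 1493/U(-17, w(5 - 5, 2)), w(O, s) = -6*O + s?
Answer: 73792/15 ≈ 4919.5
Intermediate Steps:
w(O, s) = s - 6*O
U(j, P) = P + j
S = -1493/15 (S = 1493/((2 - 6*(5 - 5)) - 17) = 1493/((2 - 6*0) - 17) = 1493/((2 + 0) - 17) = 1493/(2 - 17) = 1493/(-15) = 1493*(-1/15) = -1493/15 ≈ -99.533)
(2468 + 2551) + S = (2468 + 2551) - 1493/15 = 5019 - 1493/15 = 73792/15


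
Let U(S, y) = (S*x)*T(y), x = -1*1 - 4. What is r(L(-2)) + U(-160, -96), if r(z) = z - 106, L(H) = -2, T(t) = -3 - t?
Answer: 74292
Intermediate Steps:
x = -5 (x = -1 - 4 = -5)
U(S, y) = -5*S*(-3 - y) (U(S, y) = (S*(-5))*(-3 - y) = (-5*S)*(-3 - y) = -5*S*(-3 - y))
r(z) = -106 + z
r(L(-2)) + U(-160, -96) = (-106 - 2) + 5*(-160)*(3 - 96) = -108 + 5*(-160)*(-93) = -108 + 74400 = 74292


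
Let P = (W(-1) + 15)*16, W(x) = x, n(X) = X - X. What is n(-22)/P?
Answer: 0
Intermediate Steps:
n(X) = 0
P = 224 (P = (-1 + 15)*16 = 14*16 = 224)
n(-22)/P = 0/224 = 0*(1/224) = 0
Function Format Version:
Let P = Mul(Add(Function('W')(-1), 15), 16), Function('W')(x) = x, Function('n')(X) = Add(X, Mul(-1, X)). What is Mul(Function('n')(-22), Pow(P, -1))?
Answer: 0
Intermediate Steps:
Function('n')(X) = 0
P = 224 (P = Mul(Add(-1, 15), 16) = Mul(14, 16) = 224)
Mul(Function('n')(-22), Pow(P, -1)) = Mul(0, Pow(224, -1)) = Mul(0, Rational(1, 224)) = 0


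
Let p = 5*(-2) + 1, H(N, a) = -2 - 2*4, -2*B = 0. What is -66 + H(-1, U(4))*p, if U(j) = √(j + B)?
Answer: 24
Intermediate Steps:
B = 0 (B = -½*0 = 0)
U(j) = √j (U(j) = √(j + 0) = √j)
H(N, a) = -10 (H(N, a) = -2 - 8 = -10)
p = -9 (p = -10 + 1 = -9)
-66 + H(-1, U(4))*p = -66 - 10*(-9) = -66 + 90 = 24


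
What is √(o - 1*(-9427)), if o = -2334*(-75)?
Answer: √184477 ≈ 429.51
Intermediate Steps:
o = 175050
√(o - 1*(-9427)) = √(175050 - 1*(-9427)) = √(175050 + 9427) = √184477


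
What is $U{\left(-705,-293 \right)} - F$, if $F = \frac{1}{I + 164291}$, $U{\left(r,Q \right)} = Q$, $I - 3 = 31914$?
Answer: $- \frac{57488945}{196208} \approx -293.0$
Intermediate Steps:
$I = 31917$ ($I = 3 + 31914 = 31917$)
$F = \frac{1}{196208}$ ($F = \frac{1}{31917 + 164291} = \frac{1}{196208} \approx 5.0966 \cdot 10^{-6}$)
$U{\left(-705,-293 \right)} - F = -293 - \frac{1}{196208} = - \frac{57488945}{196208}$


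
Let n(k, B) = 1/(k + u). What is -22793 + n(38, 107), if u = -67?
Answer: -660998/29 ≈ -22793.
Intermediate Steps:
n(k, B) = 1/(-67 + k) (n(k, B) = 1/(k - 67) = 1/(-67 + k))
-22793 + n(38, 107) = -22793 + 1/(-67 + 38) = -22793 + 1/(-29) = -22793 - 1/29 = -660998/29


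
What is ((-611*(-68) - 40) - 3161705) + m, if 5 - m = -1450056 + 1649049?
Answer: -3319185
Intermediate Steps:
m = -198988 (m = 5 - (-1450056 + 1649049) = 5 - 1*198993 = 5 - 198993 = -198988)
((-611*(-68) - 40) - 3161705) + m = ((-611*(-68) - 40) - 3161705) - 198988 = ((41548 - 40) - 3161705) - 198988 = (41508 - 3161705) - 198988 = -3120197 - 198988 = -3319185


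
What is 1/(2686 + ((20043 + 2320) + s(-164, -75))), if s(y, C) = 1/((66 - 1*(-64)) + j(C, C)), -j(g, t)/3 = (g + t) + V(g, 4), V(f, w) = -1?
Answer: 583/14603568 ≈ 3.9922e-5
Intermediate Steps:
j(g, t) = 3 - 3*g - 3*t (j(g, t) = -3*((g + t) - 1) = -3*(-1 + g + t) = 3 - 3*g - 3*t)
s(y, C) = 1/(133 - 6*C) (s(y, C) = 1/((66 - 1*(-64)) + (3 - 3*C - 3*C)) = 1/((66 + 64) + (3 - 6*C)) = 1/(130 + (3 - 6*C)) = 1/(133 - 6*C))
1/(2686 + ((20043 + 2320) + s(-164, -75))) = 1/(2686 + ((20043 + 2320) - 1/(-133 + 6*(-75)))) = 1/(2686 + (22363 - 1/(-133 - 450))) = 1/(2686 + (22363 - 1/(-583))) = 1/(2686 + (22363 - 1*(-1/583))) = 1/(2686 + (22363 + 1/583)) = 1/(2686 + 13037630/583) = 1/(14603568/583) = 583/14603568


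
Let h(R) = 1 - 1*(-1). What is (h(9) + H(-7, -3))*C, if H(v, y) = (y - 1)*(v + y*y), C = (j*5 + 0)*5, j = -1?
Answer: 150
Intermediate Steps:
h(R) = 2 (h(R) = 1 + 1 = 2)
C = -25 (C = (-1*5 + 0)*5 = (-5 + 0)*5 = -5*5 = -25)
H(v, y) = (-1 + y)*(v + y²)
(h(9) + H(-7, -3))*C = (2 + ((-3)³ - 1*(-7) - 1*(-3)² - 7*(-3)))*(-25) = (2 + (-27 + 7 - 1*9 + 21))*(-25) = (2 + (-27 + 7 - 9 + 21))*(-25) = (2 - 8)*(-25) = -6*(-25) = 150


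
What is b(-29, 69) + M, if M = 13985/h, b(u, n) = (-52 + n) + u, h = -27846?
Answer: -348137/27846 ≈ -12.502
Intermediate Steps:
b(u, n) = -52 + n + u
M = -13985/27846 (M = 13985/(-27846) = 13985*(-1/27846) = -13985/27846 ≈ -0.50223)
b(-29, 69) + M = (-52 + 69 - 29) - 13985/27846 = -12 - 13985/27846 = -348137/27846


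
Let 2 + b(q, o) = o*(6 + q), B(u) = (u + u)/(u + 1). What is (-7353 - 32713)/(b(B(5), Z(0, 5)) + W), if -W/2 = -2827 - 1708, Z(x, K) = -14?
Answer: -60099/13441 ≈ -4.4713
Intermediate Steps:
B(u) = 2*u/(1 + u) (B(u) = (2*u)/(1 + u) = 2*u/(1 + u))
b(q, o) = -2 + o*(6 + q)
W = 9070 (W = -2*(-2827 - 1708) = -2*(-4535) = 9070)
(-7353 - 32713)/(b(B(5), Z(0, 5)) + W) = (-7353 - 32713)/((-2 + 6*(-14) - 28*5/(1 + 5)) + 9070) = -40066/((-2 - 84 - 28*5/6) + 9070) = -40066/((-2 - 84 - 14*5/3) + 9070) = -40066/((-2 - 84 - 70/3) + 9070) = -40066/(-328/3 + 9070) = -40066/26882/3 = -40066*3/26882 = -60099/13441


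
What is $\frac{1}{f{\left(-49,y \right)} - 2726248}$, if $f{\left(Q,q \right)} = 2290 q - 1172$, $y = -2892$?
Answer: $- \frac{1}{9350100} \approx -1.0695 \cdot 10^{-7}$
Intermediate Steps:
$f{\left(Q,q \right)} = -1172 + 2290 q$
$\frac{1}{f{\left(-49,y \right)} - 2726248} = \frac{1}{\left(-1172 + 2290 \left(-2892\right)\right) - 2726248} = \frac{1}{\left(-1172 - 6622680\right) - 2726248} = \frac{1}{-6623852 - 2726248} = \frac{1}{-9350100} = - \frac{1}{9350100}$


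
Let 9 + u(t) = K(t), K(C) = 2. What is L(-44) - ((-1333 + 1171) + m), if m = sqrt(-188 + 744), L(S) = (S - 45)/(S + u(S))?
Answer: 8351/51 - 2*sqrt(139) ≈ 140.17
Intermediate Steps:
u(t) = -7 (u(t) = -9 + 2 = -7)
L(S) = (-45 + S)/(-7 + S) (L(S) = (S - 45)/(S - 7) = (-45 + S)/(-7 + S))
m = 2*sqrt(139) (m = sqrt(556) = 2*sqrt(139) ≈ 23.580)
L(-44) - ((-1333 + 1171) + m) = (-45 - 44)/(-7 - 44) - ((-1333 + 1171) + 2*sqrt(139)) = -89/(-51) - (-162 + 2*sqrt(139)) = -1/51*(-89) + (162 - 2*sqrt(139)) = 89/51 + (162 - 2*sqrt(139)) = 8351/51 - 2*sqrt(139)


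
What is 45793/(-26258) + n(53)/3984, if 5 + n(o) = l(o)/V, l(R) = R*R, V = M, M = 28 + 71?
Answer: -4500182719/2589143832 ≈ -1.7381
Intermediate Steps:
M = 99
V = 99
l(R) = R²
n(o) = -5 + o²/99
45793/(-26258) + n(53)/3984 = 45793/(-26258) + (-5 + (1/99)*53²)/3984 = 45793*(-1/26258) + (-5 + (1/99)*2809)*(1/3984) = -45793/26258 + (-5 + 2809/99)*(1/3984) = -45793/26258 + (2314/99)*(1/3984) = -45793/26258 + 1157/197208 = -4500182719/2589143832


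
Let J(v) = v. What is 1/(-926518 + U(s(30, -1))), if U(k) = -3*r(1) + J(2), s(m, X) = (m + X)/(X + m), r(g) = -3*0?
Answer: -1/926516 ≈ -1.0793e-6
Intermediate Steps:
r(g) = 0
s(m, X) = 1 (s(m, X) = (X + m)/(X + m) = 1)
U(k) = 2 (U(k) = -3*0 + 2 = 0 + 2 = 2)
1/(-926518 + U(s(30, -1))) = 1/(-926518 + 2) = 1/(-926516) = -1/926516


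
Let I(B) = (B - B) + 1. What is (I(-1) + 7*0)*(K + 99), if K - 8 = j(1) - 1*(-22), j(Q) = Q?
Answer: 130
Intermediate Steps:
I(B) = 1 (I(B) = 0 + 1 = 1)
K = 31 (K = 8 + (1 - 1*(-22)) = 8 + (1 + 22) = 8 + 23 = 31)
(I(-1) + 7*0)*(K + 99) = (1 + 7*0)*(31 + 99) = (1 + 0)*130 = 1*130 = 130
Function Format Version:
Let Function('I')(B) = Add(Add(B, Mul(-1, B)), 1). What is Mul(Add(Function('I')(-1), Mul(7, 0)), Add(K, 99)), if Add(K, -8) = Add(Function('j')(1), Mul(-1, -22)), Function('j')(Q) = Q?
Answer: 130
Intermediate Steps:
Function('I')(B) = 1 (Function('I')(B) = Add(0, 1) = 1)
K = 31 (K = Add(8, Add(1, Mul(-1, -22))) = Add(8, Add(1, 22)) = Add(8, 23) = 31)
Mul(Add(Function('I')(-1), Mul(7, 0)), Add(K, 99)) = Mul(Add(1, Mul(7, 0)), Add(31, 99)) = Mul(Add(1, 0), 130) = Mul(1, 130) = 130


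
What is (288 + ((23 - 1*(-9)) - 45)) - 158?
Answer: 117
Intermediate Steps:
(288 + ((23 - 1*(-9)) - 45)) - 158 = (288 + ((23 + 9) - 45)) - 158 = (288 + (32 - 45)) - 158 = (288 - 13) - 158 = 275 - 158 = 117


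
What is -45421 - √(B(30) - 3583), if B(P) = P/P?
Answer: -45421 - 3*I*√398 ≈ -45421.0 - 59.85*I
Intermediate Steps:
B(P) = 1
-45421 - √(B(30) - 3583) = -45421 - √(1 - 3583) = -45421 - √(-3582) = -45421 - 3*I*√398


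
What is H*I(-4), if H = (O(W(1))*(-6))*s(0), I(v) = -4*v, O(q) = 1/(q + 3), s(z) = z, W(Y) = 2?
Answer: 0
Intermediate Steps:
O(q) = 1/(3 + q)
H = 0 (H = (-6/(3 + 2))*0 = (-6/5)*0 = ((1/5)*(-6))*0 = -6/5*0 = 0)
H*I(-4) = 0*(-4*(-4)) = 0*16 = 0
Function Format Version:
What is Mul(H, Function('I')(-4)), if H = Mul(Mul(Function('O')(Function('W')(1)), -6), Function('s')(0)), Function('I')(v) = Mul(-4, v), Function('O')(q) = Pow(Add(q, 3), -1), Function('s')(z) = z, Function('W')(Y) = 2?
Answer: 0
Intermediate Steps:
Function('O')(q) = Pow(Add(3, q), -1)
H = 0 (H = Mul(Mul(Pow(Add(3, 2), -1), -6), 0) = Mul(Mul(Pow(5, -1), -6), 0) = Mul(Mul(Rational(1, 5), -6), 0) = Mul(Rational(-6, 5), 0) = 0)
Mul(H, Function('I')(-4)) = Mul(0, Mul(-4, -4)) = Mul(0, 16) = 0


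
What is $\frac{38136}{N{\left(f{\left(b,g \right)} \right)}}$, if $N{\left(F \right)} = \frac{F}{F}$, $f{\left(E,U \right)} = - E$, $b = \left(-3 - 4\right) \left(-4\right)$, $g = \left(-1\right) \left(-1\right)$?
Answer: $38136$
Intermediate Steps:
$g = 1$
$b = 28$ ($b = \left(-7\right) \left(-4\right) = 28$)
$N{\left(F \right)} = 1$
$\frac{38136}{N{\left(f{\left(b,g \right)} \right)}} = \frac{38136}{1} = 38136 \cdot 1 = 38136$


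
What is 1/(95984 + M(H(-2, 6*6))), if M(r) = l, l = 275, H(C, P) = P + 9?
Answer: 1/96259 ≈ 1.0389e-5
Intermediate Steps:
H(C, P) = 9 + P
M(r) = 275
1/(95984 + M(H(-2, 6*6))) = 1/(95984 + 275) = 1/96259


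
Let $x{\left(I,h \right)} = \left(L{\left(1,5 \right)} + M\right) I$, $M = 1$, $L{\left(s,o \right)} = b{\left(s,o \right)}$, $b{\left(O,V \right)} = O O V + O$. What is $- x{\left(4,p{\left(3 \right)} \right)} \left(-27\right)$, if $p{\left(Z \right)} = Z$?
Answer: $756$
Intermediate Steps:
$b{\left(O,V \right)} = O + V O^{2}$ ($b{\left(O,V \right)} = O^{2} V + O = V O^{2} + O = O + V O^{2}$)
$L{\left(s,o \right)} = s \left(1 + o s\right)$ ($L{\left(s,o \right)} = s \left(1 + s o\right) = s \left(1 + o s\right)$)
$x{\left(I,h \right)} = 7 I$ ($x{\left(I,h \right)} = \left(1 \left(1 + 5 \cdot 1\right) + 1\right) I = \left(1 \left(1 + 5\right) + 1\right) I = \left(1 \cdot 6 + 1\right) I = \left(6 + 1\right) I = 7 I$)
$- x{\left(4,p{\left(3 \right)} \right)} \left(-27\right) = - 7 \cdot 4 \left(-27\right) = \left(-1\right) 28 \left(-27\right) = \left(-28\right) \left(-27\right) = 756$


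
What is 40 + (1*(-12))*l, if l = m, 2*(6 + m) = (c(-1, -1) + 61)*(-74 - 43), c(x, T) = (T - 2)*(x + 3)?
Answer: 38722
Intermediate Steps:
c(x, T) = (-2 + T)*(3 + x)
m = -6447/2 (m = -6 + (((-6 - 2*(-1) + 3*(-1) - 1*(-1)) + 61)*(-74 - 43))/2 = -6 + (((-6 + 2 - 3 + 1) + 61)*(-117))/2 = -6 + ((-6 + 61)*(-117))/2 = -6 + (55*(-117))/2 = -6 + (1/2)*(-6435) = -6 - 6435/2 = -6447/2 ≈ -3223.5)
l = -6447/2 ≈ -3223.5
40 + (1*(-12))*l = 40 + (1*(-12))*(-6447/2) = 40 - 12*(-6447/2) = 40 + 38682 = 38722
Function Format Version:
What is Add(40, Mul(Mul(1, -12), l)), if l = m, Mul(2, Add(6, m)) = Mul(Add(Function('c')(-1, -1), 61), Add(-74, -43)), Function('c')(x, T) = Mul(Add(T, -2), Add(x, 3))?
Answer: 38722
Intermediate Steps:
Function('c')(x, T) = Mul(Add(-2, T), Add(3, x))
m = Rational(-6447, 2) (m = Add(-6, Mul(Rational(1, 2), Mul(Add(Add(-6, Mul(-2, -1), Mul(3, -1), Mul(-1, -1)), 61), Add(-74, -43)))) = Add(-6, Mul(Rational(1, 2), Mul(Add(Add(-6, 2, -3, 1), 61), -117))) = Add(-6, Mul(Rational(1, 2), Mul(Add(-6, 61), -117))) = Add(-6, Mul(Rational(1, 2), Mul(55, -117))) = Add(-6, Mul(Rational(1, 2), -6435)) = Add(-6, Rational(-6435, 2)) = Rational(-6447, 2) ≈ -3223.5)
l = Rational(-6447, 2) ≈ -3223.5
Add(40, Mul(Mul(1, -12), l)) = Add(40, Mul(Mul(1, -12), Rational(-6447, 2))) = Add(40, Mul(-12, Rational(-6447, 2))) = Add(40, 38682) = 38722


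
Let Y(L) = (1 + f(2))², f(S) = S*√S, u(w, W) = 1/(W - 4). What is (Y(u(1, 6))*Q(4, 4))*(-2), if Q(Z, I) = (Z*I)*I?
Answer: -1152 - 512*√2 ≈ -1876.1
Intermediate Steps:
u(w, W) = 1/(-4 + W)
f(S) = S^(3/2)
Q(Z, I) = Z*I² (Q(Z, I) = (I*Z)*I = Z*I²)
Y(L) = (1 + 2*√2)² (Y(L) = (1 + 2^(3/2))² = (1 + 2*√2)²)
(Y(u(1, 6))*Q(4, 4))*(-2) = ((9 + 4*√2)*(4*4²))*(-2) = ((9 + 4*√2)*(4*16))*(-2) = ((9 + 4*√2)*64)*(-2) = (576 + 256*√2)*(-2) = -1152 - 512*√2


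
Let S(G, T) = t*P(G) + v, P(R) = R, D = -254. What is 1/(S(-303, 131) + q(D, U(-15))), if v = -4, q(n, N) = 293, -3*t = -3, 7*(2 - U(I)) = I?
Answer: -1/14 ≈ -0.071429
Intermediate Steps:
U(I) = 2 - I/7
t = 1 (t = -1/3*(-3) = 1)
S(G, T) = -4 + G (S(G, T) = 1*G - 4 = G - 4 = -4 + G)
1/(S(-303, 131) + q(D, U(-15))) = 1/((-4 - 303) + 293) = 1/(-307 + 293) = 1/(-14) = -1/14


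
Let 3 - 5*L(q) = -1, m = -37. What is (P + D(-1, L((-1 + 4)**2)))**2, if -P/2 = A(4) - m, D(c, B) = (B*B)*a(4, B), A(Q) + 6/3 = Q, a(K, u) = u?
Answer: 93818596/15625 ≈ 6004.4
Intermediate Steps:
A(Q) = -2 + Q
L(q) = 4/5 (L(q) = 3/5 - 1/5*(-1) = 3/5 + 1/5 = 4/5)
D(c, B) = B**3 (D(c, B) = (B*B)*B = B**2*B = B**3)
P = -78 (P = -2*((-2 + 4) - 1*(-37)) = -2*(2 + 37) = -2*39 = -78)
(P + D(-1, L((-1 + 4)**2)))**2 = (-78 + (4/5)**3)**2 = (-78 + 64/125)**2 = (-9686/125)**2 = 93818596/15625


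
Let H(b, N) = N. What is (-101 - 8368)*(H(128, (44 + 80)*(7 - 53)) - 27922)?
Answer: 284778594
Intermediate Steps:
(-101 - 8368)*(H(128, (44 + 80)*(7 - 53)) - 27922) = (-101 - 8368)*((44 + 80)*(7 - 53) - 27922) = -8469*(124*(-46) - 27922) = -8469*(-5704 - 27922) = -8469*(-33626) = 284778594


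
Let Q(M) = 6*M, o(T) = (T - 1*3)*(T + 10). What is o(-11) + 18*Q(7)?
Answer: 770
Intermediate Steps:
o(T) = (-3 + T)*(10 + T) (o(T) = (T - 3)*(10 + T) = (-3 + T)*(10 + T))
o(-11) + 18*Q(7) = (-30 + (-11)² + 7*(-11)) + 18*(6*7) = (-30 + 121 - 77) + 18*42 = 14 + 756 = 770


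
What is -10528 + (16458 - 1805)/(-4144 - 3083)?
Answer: -76100509/7227 ≈ -10530.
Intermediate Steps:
-10528 + (16458 - 1805)/(-4144 - 3083) = -10528 + 14653/(-7227) = -10528 + 14653*(-1/7227) = -10528 - 14653/7227 = -76100509/7227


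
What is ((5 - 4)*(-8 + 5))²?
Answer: 9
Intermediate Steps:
((5 - 4)*(-8 + 5))² = (1*(-3))² = (-3)² = 9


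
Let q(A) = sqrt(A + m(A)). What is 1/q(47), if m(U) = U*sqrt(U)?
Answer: sqrt(47)/(47*sqrt(1 + sqrt(47))) ≈ 0.052043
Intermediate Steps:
m(U) = U**(3/2)
q(A) = sqrt(A + A**(3/2))
1/q(47) = 1/(sqrt(47 + 47**(3/2))) = 1/(sqrt(47 + 47*sqrt(47))) = 1/sqrt(47 + 47*sqrt(47))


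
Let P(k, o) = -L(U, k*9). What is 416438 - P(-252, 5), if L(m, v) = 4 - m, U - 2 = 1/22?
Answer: 9161679/22 ≈ 4.1644e+5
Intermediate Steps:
U = 45/22 (U = 2 + 1/22 = 45/22 ≈ 2.0455)
P(k, o) = -43/22 (P(k, o) = -(4 - 1*45/22) = -(4 - 45/22) = -1*43/22 = -43/22)
416438 - P(-252, 5) = 416438 - 1*(-43/22) = 416438 + 43/22 = 9161679/22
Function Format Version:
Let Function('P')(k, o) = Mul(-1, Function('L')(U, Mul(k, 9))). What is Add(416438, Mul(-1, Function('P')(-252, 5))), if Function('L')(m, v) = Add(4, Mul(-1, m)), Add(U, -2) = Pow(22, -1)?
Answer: Rational(9161679, 22) ≈ 4.1644e+5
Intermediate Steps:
U = Rational(45, 22) (U = Add(2, Pow(22, -1)) = Add(2, Rational(1, 22)) = Rational(45, 22) ≈ 2.0455)
Function('P')(k, o) = Rational(-43, 22) (Function('P')(k, o) = Mul(-1, Add(4, Mul(-1, Rational(45, 22)))) = Mul(-1, Add(4, Rational(-45, 22))) = Mul(-1, Rational(43, 22)) = Rational(-43, 22))
Add(416438, Mul(-1, Function('P')(-252, 5))) = Add(416438, Mul(-1, Rational(-43, 22))) = Add(416438, Rational(43, 22)) = Rational(9161679, 22)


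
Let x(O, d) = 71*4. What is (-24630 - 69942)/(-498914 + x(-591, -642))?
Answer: 15762/83105 ≈ 0.18966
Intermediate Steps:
x(O, d) = 284
(-24630 - 69942)/(-498914 + x(-591, -642)) = (-24630 - 69942)/(-498914 + 284) = -94572/(-498630) = -94572*(-1/498630) = 15762/83105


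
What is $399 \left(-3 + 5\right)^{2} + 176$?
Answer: $1772$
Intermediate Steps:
$399 \left(-3 + 5\right)^{2} + 176 = 399 \cdot 2^{2} + 176 = 399 \cdot 4 + 176 = 1596 + 176 = 1772$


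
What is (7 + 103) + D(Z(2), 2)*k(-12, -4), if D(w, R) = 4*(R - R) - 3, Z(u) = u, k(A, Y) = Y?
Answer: 122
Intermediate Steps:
D(w, R) = -3 (D(w, R) = 4*0 - 3 = 0 - 3 = -3)
(7 + 103) + D(Z(2), 2)*k(-12, -4) = (7 + 103) - 3*(-4) = 110 + 12 = 122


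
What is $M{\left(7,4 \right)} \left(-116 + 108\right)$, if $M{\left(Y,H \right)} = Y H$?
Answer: $-224$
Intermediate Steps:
$M{\left(Y,H \right)} = H Y$
$M{\left(7,4 \right)} \left(-116 + 108\right) = 4 \cdot 7 \left(-116 + 108\right) = 28 \left(-8\right) = -224$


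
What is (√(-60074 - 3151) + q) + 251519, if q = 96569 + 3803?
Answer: 351891 + 15*I*√281 ≈ 3.5189e+5 + 251.45*I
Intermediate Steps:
q = 100372
(√(-60074 - 3151) + q) + 251519 = (√(-60074 - 3151) + 100372) + 251519 = (√(-63225) + 100372) + 251519 = (15*I*√281 + 100372) + 251519 = (100372 + 15*I*√281) + 251519 = 351891 + 15*I*√281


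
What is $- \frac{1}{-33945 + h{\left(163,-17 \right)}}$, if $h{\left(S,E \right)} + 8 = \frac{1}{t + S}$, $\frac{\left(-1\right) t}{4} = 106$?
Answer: $\frac{261}{8861734} \approx 2.9452 \cdot 10^{-5}$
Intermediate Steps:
$t = -424$ ($t = \left(-4\right) 106 = -424$)
$h{\left(S,E \right)} = -8 + \frac{1}{-424 + S}$
$- \frac{1}{-33945 + h{\left(163,-17 \right)}} = - \frac{1}{-33945 + \frac{3393 - 1304}{-424 + 163}} = - \frac{1}{-33945 + \frac{3393 - 1304}{-261}} = - \frac{1}{-33945 - \frac{2089}{261}} = - \frac{1}{- \frac{8861734}{261}} = \left(-1\right) \left(- \frac{261}{8861734}\right) = \frac{261}{8861734}$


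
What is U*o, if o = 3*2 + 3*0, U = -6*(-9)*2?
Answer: 648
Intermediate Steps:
U = 108 (U = 54*2 = 108)
o = 6 (o = 6 + 0 = 6)
U*o = 108*6 = 648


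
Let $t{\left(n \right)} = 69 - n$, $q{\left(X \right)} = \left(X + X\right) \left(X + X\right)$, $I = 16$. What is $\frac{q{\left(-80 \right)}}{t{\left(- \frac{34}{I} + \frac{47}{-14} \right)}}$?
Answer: $\frac{1433600}{4171} \approx 343.71$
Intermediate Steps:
$q{\left(X \right)} = 4 X^{2}$ ($q{\left(X \right)} = 2 X 2 X = 4 X^{2}$)
$\frac{q{\left(-80 \right)}}{t{\left(- \frac{34}{I} + \frac{47}{-14} \right)}} = \frac{4 \left(-80\right)^{2}}{69 - \left(- \frac{34}{16} + \frac{47}{-14}\right)} = \frac{4 \cdot 6400}{69 - \left(\left(-34\right) \frac{1}{16} + 47 \left(- \frac{1}{14}\right)\right)} = \frac{25600}{69 - \left(- \frac{17}{8} - \frac{47}{14}\right)} = \frac{25600}{69 - - \frac{307}{56}} = \frac{25600}{69 + \frac{307}{56}} = \frac{25600}{\frac{4171}{56}} = 25600 \cdot \frac{56}{4171} = \frac{1433600}{4171}$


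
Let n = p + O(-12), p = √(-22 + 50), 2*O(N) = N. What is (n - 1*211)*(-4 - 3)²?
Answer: -10633 + 98*√7 ≈ -10374.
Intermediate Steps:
O(N) = N/2
p = 2*√7 (p = √28 = 2*√7 ≈ 5.2915)
n = -6 + 2*√7 (n = 2*√7 + (½)*(-12) = 2*√7 - 6 = -6 + 2*√7 ≈ -0.70850)
(n - 1*211)*(-4 - 3)² = ((-6 + 2*√7) - 1*211)*(-4 - 3)² = ((-6 + 2*√7) - 211)*(-7)² = (-217 + 2*√7)*49 = -10633 + 98*√7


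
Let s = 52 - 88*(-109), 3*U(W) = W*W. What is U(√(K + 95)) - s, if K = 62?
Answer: -28775/3 ≈ -9591.7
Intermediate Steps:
U(W) = W²/3 (U(W) = (W*W)/3 = W²/3)
s = 9644 (s = 52 + 9592 = 9644)
U(√(K + 95)) - s = (√(62 + 95))²/3 - 1*9644 = (√157)²/3 - 9644 = (⅓)*157 - 9644 = 157/3 - 9644 = -28775/3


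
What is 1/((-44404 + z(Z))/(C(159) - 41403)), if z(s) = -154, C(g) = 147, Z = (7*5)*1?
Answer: 20628/22279 ≈ 0.92589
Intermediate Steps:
Z = 35 (Z = 35*1 = 35)
1/((-44404 + z(Z))/(C(159) - 41403)) = 1/((-44404 - 154)/(147 - 41403)) = 1/(-44558/(-41256)) = 1/(-44558*(-1/41256)) = 1/(22279/20628) = 20628/22279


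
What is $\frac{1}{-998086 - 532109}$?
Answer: $- \frac{1}{1530195} \approx -6.5351 \cdot 10^{-7}$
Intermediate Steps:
$\frac{1}{-998086 - 532109} = \frac{1}{-1530195} = - \frac{1}{1530195}$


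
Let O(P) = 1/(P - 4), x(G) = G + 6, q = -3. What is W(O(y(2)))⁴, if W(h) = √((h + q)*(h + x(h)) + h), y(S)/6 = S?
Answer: 326041/1024 ≈ 318.40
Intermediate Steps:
y(S) = 6*S
x(G) = 6 + G
O(P) = 1/(-4 + P)
W(h) = √(h + (-3 + h)*(6 + 2*h)) (W(h) = √((h - 3)*(h + (6 + h)) + h) = √((-3 + h)*(6 + 2*h) + h) = √(h + (-3 + h)*(6 + 2*h)))
W(O(y(2)))⁴ = (√(-18 + 1/(-4 + 6*2) + 2*(1/(-4 + 6*2))²))⁴ = (√(-18 + 1/(-4 + 12) + 2*(1/(-4 + 12))²))⁴ = (√(-18 + 1/8 + 2*(1/8)²))⁴ = (√(-18 + ⅛ + 2*(⅛)²))⁴ = (√(-18 + ⅛ + 2*(1/64)))⁴ = (√(-18 + ⅛ + 1/32))⁴ = (√(-571/32))⁴ = (I*√1142/8)⁴ = 326041/1024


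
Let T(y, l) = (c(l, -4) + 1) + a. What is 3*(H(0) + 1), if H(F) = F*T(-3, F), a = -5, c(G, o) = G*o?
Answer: 3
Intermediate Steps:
T(y, l) = -4 - 4*l (T(y, l) = (l*(-4) + 1) - 5 = (-4*l + 1) - 5 = (1 - 4*l) - 5 = -4 - 4*l)
H(F) = F*(-4 - 4*F)
3*(H(0) + 1) = 3*(4*0*(-1 - 1*0) + 1) = 3*(4*0*(-1 + 0) + 1) = 3*(4*0*(-1) + 1) = 3*(0 + 1) = 3*1 = 3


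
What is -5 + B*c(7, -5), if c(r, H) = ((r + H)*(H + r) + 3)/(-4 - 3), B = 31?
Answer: -36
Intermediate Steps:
c(r, H) = -3/7 - (H + r)²/7 (c(r, H) = ((H + r)*(H + r) + 3)/(-7) = ((H + r)² + 3)*(-⅐) = (3 + (H + r)²)*(-⅐) = -3/7 - (H + r)²/7)
-5 + B*c(7, -5) = -5 + 31*(-3/7 - (-5 + 7)²/7) = -5 + 31*(-3/7 - ⅐*2²) = -5 + 31*(-3/7 - ⅐*4) = -5 + 31*(-3/7 - 4/7) = -5 + 31*(-1) = -5 - 31 = -36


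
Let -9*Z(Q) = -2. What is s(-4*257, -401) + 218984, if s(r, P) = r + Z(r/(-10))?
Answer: 1961606/9 ≈ 2.1796e+5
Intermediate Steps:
Z(Q) = 2/9 (Z(Q) = -⅑*(-2) = 2/9)
s(r, P) = 2/9 + r (s(r, P) = r + 2/9 = 2/9 + r)
s(-4*257, -401) + 218984 = (2/9 - 4*257) + 218984 = (2/9 - 1028) + 218984 = -9250/9 + 218984 = 1961606/9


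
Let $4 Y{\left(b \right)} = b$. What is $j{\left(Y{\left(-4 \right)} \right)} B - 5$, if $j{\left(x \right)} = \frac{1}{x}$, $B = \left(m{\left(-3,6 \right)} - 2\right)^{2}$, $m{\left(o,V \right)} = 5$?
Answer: $-14$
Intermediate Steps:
$Y{\left(b \right)} = \frac{b}{4}$
$B = 9$ ($B = \left(5 - 2\right)^{2} = 3^{2} = 9$)
$j{\left(Y{\left(-4 \right)} \right)} B - 5 = \frac{1}{\frac{1}{4} \left(-4\right)} 9 - 5 = \frac{1}{-1} \cdot 9 - 5 = \left(-1\right) 9 - 5 = -9 - 5 = -14$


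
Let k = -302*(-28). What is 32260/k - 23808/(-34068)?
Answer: 27090711/6001646 ≈ 4.5139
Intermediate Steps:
k = 8456
32260/k - 23808/(-34068) = 32260/8456 - 23808/(-34068) = 32260*(1/8456) - 23808*(-1/34068) = 8065/2114 + 1984/2839 = 27090711/6001646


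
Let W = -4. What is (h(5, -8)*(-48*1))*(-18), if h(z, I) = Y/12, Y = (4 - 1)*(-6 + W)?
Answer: -2160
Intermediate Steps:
Y = -30 (Y = (4 - 1)*(-6 - 4) = 3*(-10) = -30)
h(z, I) = -5/2 (h(z, I) = -30/12 = -30*1/12 = -5/2)
(h(5, -8)*(-48*1))*(-18) = -(-120)*(-18) = -5/2*(-48)*(-18) = 120*(-18) = -2160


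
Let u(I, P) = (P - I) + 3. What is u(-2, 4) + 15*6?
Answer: 99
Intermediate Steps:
u(I, P) = 3 + P - I
u(-2, 4) + 15*6 = (3 + 4 - 1*(-2)) + 15*6 = (3 + 4 + 2) + 90 = 9 + 90 = 99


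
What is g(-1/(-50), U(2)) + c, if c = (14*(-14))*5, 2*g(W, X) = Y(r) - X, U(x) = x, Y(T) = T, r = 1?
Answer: -1961/2 ≈ -980.50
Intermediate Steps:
g(W, X) = ½ - X/2 (g(W, X) = (1 - X)/2 = ½ - X/2)
c = -980 (c = -196*5 = -980)
g(-1/(-50), U(2)) + c = (½ - ½*2) - 980 = (½ - 1) - 980 = -½ - 980 = -1961/2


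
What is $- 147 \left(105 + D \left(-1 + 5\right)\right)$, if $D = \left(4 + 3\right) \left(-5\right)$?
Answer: $5145$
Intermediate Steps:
$D = -35$ ($D = 7 \left(-5\right) = -35$)
$- 147 \left(105 + D \left(-1 + 5\right)\right) = - 147 \left(105 - 35 \left(-1 + 5\right)\right) = - 147 \left(105 - 140\right) = \left(-147\right) \left(-35\right) = 5145$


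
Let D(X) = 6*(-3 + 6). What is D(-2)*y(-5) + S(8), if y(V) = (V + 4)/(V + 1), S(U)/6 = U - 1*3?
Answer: 69/2 ≈ 34.500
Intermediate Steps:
S(U) = -18 + 6*U (S(U) = 6*(U - 1*3) = 6*(U - 3) = 6*(-3 + U) = -18 + 6*U)
y(V) = (4 + V)/(1 + V)
D(X) = 18 (D(X) = 6*3 = 18)
D(-2)*y(-5) + S(8) = 18*((4 - 5)/(1 - 5)) + (-18 + 6*8) = 18*(-1/(-4)) + (-18 + 48) = 18*(-1/4*(-1)) + 30 = 18*(1/4) + 30 = 9/2 + 30 = 69/2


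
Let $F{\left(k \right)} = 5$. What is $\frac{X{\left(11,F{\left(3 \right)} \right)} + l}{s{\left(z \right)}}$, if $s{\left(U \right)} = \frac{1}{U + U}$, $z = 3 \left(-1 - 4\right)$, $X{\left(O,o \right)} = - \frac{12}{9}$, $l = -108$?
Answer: $3280$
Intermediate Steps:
$X{\left(O,o \right)} = - \frac{4}{3}$ ($X{\left(O,o \right)} = \left(-12\right) \frac{1}{9} = - \frac{4}{3}$)
$z = -15$ ($z = 3 \left(-5\right) = -15$)
$s{\left(U \right)} = \frac{1}{2 U}$
$\frac{X{\left(11,F{\left(3 \right)} \right)} + l}{s{\left(z \right)}} = \frac{- \frac{4}{3} - 108}{\frac{1}{2} \frac{1}{-15}} = - \frac{328}{3 \cdot \frac{1}{2} \left(- \frac{1}{15}\right)} = - \frac{328}{3 \left(- \frac{1}{30}\right)} = \left(- \frac{328}{3}\right) \left(-30\right) = 3280$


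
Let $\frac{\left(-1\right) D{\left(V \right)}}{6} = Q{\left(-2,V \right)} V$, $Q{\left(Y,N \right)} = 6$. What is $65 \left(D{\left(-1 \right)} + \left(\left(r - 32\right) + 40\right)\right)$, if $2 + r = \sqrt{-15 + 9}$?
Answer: $2730 + 65 i \sqrt{6} \approx 2730.0 + 159.22 i$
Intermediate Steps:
$r = -2 + i \sqrt{6}$ ($r = -2 + \sqrt{-15 + 9} = -2 + \sqrt{-6} = -2 + i \sqrt{6} \approx -2.0 + 2.4495 i$)
$D{\left(V \right)} = - 36 V$ ($D{\left(V \right)} = - 6 \cdot 6 V = - 36 V$)
$65 \left(D{\left(-1 \right)} + \left(\left(r - 32\right) + 40\right)\right) = 65 \left(\left(-36\right) \left(-1\right) + \left(\left(\left(-2 + i \sqrt{6}\right) - 32\right) + 40\right)\right) = 65 \left(36 + \left(\left(-34 + i \sqrt{6}\right) + 40\right)\right) = 65 \left(36 + \left(6 + i \sqrt{6}\right)\right) = 65 \left(42 + i \sqrt{6}\right) = 2730 + 65 i \sqrt{6}$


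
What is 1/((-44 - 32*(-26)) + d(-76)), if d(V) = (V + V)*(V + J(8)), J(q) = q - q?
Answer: 1/12340 ≈ 8.1037e-5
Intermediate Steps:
J(q) = 0
d(V) = 2*V**2 (d(V) = (V + V)*(V + 0) = (2*V)*V = 2*V**2)
1/((-44 - 32*(-26)) + d(-76)) = 1/((-44 - 32*(-26)) + 2*(-76)**2) = 1/((-44 + 832) + 2*5776) = 1/(788 + 11552) = 1/12340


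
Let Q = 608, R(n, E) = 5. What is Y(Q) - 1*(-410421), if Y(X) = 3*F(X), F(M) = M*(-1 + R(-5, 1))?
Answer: 417717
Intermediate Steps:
F(M) = 4*M (F(M) = M*(-1 + 5) = M*4 = 4*M)
Y(X) = 12*X (Y(X) = 3*(4*X) = 12*X)
Y(Q) - 1*(-410421) = 12*608 - 1*(-410421) = 7296 + 410421 = 417717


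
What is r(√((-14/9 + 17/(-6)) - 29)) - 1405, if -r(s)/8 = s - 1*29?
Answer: -1173 - 4*I*√1202/3 ≈ -1173.0 - 46.227*I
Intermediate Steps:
r(s) = 232 - 8*s (r(s) = -8*(s - 1*29) = -8*(s - 29) = -8*(-29 + s) = 232 - 8*s)
r(√((-14/9 + 17/(-6)) - 29)) - 1405 = (232 - 8*√((-14/9 + 17/(-6)) - 29)) - 1405 = (232 - 8*√((-14*⅑ + 17*(-⅙)) - 29)) - 1405 = (232 - 8*√((-14/9 - 17/6) - 29)) - 1405 = (232 - 8*√(-79/18 - 29)) - 1405 = (232 - 4*I*√1202/3) - 1405 = -1173 - 4*I*√1202/3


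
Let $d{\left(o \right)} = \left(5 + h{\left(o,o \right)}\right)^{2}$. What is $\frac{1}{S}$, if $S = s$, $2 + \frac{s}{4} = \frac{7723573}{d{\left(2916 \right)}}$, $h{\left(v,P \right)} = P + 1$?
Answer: $- \frac{2134521}{9352595} \approx -0.22823$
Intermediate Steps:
$h{\left(v,P \right)} = 1 + P$
$d{\left(o \right)} = \left(6 + o\right)^{2}$ ($d{\left(o \right)} = \left(5 + \left(1 + o\right)\right)^{2} = \left(6 + o\right)^{2}$)
$s = - \frac{9352595}{2134521}$ ($s = -8 + 4 \frac{7723573}{\left(6 + 2916\right)^{2}} = -8 + 4 \frac{7723573}{2922^{2}} = -8 + 4 \cdot \frac{7723573}{8538084} = -8 + \frac{7723573}{2134521} = - \frac{9352595}{2134521} \approx -4.3816$)
$S = - \frac{9352595}{2134521} \approx -4.3816$
$\frac{1}{S} = \frac{1}{- \frac{9352595}{2134521}} = - \frac{2134521}{9352595}$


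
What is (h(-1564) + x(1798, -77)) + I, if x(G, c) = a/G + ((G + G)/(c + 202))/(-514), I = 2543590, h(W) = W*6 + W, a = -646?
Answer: 73143638707973/28880375 ≈ 2.5326e+6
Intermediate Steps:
h(W) = 7*W (h(W) = 6*W + W = 7*W)
x(G, c) = -646/G - G/(257*(202 + c)) (x(G, c) = -646/G + ((G + G)/(c + 202))/(-514) = -646/G + ((2*G)/(202 + c))*(-1/514) = -646/G + (2*G/(202 + c))*(-1/514) = -646/G - G/(257*(202 + c)))
(h(-1564) + x(1798, -77)) + I = (7*(-1564) + (1/257)*(-33536444 - 1*1798² - 166022*(-77))/(1798*(202 - 77))) + 2543590 = (-10948 + (1/257)*(1/1798)*(-33536444 - 1*3232804 + 12783694)/125) + 2543590 = (-10948 + (1/257)*(1/1798)*(1/125)*(-33536444 - 3232804 + 12783694)) + 2543590 = (-10948 + (1/257)*(1/1798)*(1/125)*(-23985554)) + 2543590 = (-10948 - 11992777/28880375) + 2543590 = -316194338277/28880375 + 2543590 = 73143638707973/28880375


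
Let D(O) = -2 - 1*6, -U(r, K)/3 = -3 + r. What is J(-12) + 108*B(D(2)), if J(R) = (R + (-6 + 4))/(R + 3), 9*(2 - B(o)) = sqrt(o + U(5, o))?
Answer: 1958/9 - 12*I*sqrt(14) ≈ 217.56 - 44.9*I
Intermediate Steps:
U(r, K) = 9 - 3*r (U(r, K) = -3*(-3 + r) = 9 - 3*r)
D(O) = -8 (D(O) = -2 - 6 = -8)
B(o) = 2 - sqrt(-6 + o)/9 (B(o) = 2 - sqrt(o + (9 - 3*5))/9 = 2 - sqrt(o + (9 - 15))/9 = 2 - sqrt(o - 6)/9 = 2 - sqrt(-6 + o)/9)
J(R) = (-2 + R)/(3 + R) (J(R) = (R - 2)/(3 + R) = (-2 + R)/(3 + R))
J(-12) + 108*B(D(2)) = (-2 - 12)/(3 - 12) + 108*(2 - sqrt(-6 - 8)/9) = -14/(-9) + 108*(2 - I*sqrt(14)/9) = -1/9*(-14) + 108*(2 - I*sqrt(14)/9) = 14/9 + 108*(2 - I*sqrt(14)/9) = 14/9 + (216 - 12*I*sqrt(14)) = 1958/9 - 12*I*sqrt(14)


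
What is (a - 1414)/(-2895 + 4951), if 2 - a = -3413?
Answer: 2001/2056 ≈ 0.97325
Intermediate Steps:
a = 3415 (a = 2 - 1*(-3413) = 2 + 3413 = 3415)
(a - 1414)/(-2895 + 4951) = (3415 - 1414)/(-2895 + 4951) = 2001/2056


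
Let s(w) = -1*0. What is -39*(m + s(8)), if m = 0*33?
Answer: 0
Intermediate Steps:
s(w) = 0
m = 0
-39*(m + s(8)) = -39*(0 + 0) = -39*0 = 0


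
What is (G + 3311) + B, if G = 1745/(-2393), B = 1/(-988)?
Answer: 7826417871/2364284 ≈ 3310.3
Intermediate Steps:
B = -1/988 ≈ -0.0010121
G = -1745/2393 (G = 1745*(-1/2393) = -1745/2393 ≈ -0.72921)
(G + 3311) + B = (-1745/2393 + 3311) - 1/988 = 7921478/2393 - 1/988 = 7826417871/2364284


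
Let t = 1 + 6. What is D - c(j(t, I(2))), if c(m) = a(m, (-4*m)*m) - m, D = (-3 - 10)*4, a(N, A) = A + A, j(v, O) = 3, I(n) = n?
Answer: 23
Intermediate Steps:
t = 7
a(N, A) = 2*A
D = -52 (D = -13*4 = -52)
c(m) = -m - 8*m² (c(m) = 2*((-4*m)*m) - m = 2*(-4*m²) - m = -8*m² - m = -m - 8*m²)
D - c(j(t, I(2))) = -52 - 3*(-1 - 8*3) = -52 - 3*(-1 - 24) = -52 - 3*(-25) = -52 - 1*(-75) = -52 + 75 = 23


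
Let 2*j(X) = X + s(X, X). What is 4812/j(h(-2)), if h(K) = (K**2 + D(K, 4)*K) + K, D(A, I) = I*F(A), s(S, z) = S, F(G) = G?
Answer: 802/3 ≈ 267.33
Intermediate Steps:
D(A, I) = A*I (D(A, I) = I*A = A*I)
h(K) = K + 5*K**2 (h(K) = (K**2 + (K*4)*K) + K = (K**2 + (4*K)*K) + K = (K**2 + 4*K**2) + K = 5*K**2 + K = K + 5*K**2)
j(X) = X (j(X) = (X + X)/2 = (2*X)/2 = X)
4812/j(h(-2)) = 4812/((-2*(1 + 5*(-2)))) = 4812/((-2*(1 - 10))) = 4812/((-2*(-9))) = 4812/18 = 4812*(1/18) = 802/3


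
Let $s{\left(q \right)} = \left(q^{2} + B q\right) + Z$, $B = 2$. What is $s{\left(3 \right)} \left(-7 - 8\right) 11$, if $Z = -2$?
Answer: $-2145$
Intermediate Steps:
$s{\left(q \right)} = -2 + q^{2} + 2 q$ ($s{\left(q \right)} = \left(q^{2} + 2 q\right) - 2 = -2 + q^{2} + 2 q$)
$s{\left(3 \right)} \left(-7 - 8\right) 11 = \left(-2 + 3^{2} + 2 \cdot 3\right) \left(-7 - 8\right) 11 = \left(-2 + 9 + 6\right) \left(-7 - 8\right) 11 = 13 \left(-15\right) 11 = \left(-195\right) 11 = -2145$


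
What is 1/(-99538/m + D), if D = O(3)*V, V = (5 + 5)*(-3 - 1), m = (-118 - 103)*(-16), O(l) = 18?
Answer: -1768/1322729 ≈ -0.0013366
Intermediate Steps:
m = 3536 (m = -221*(-16) = 3536)
V = -40 (V = 10*(-4) = -40)
D = -720 (D = 18*(-40) = -720)
1/(-99538/m + D) = 1/(-99538/3536 - 720) = 1/(-99538*1/3536 - 720) = 1/(-49769/1768 - 720) = 1/(-1322729/1768) = -1768/1322729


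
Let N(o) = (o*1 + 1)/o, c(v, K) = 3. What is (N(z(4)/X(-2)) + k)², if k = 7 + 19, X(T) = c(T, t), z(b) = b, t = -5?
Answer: 12321/16 ≈ 770.06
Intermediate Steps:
X(T) = 3
N(o) = (1 + o)/o (N(o) = (o + 1)/o = (1 + o)/o)
k = 26
(N(z(4)/X(-2)) + k)² = ((1 + 4/3)/((4/3)) + 26)² = ((1 + 4*(⅓))/((4*(⅓))) + 26)² = ((1 + 4/3)/(4/3) + 26)² = ((¾)*(7/3) + 26)² = (7/4 + 26)² = (111/4)² = 12321/16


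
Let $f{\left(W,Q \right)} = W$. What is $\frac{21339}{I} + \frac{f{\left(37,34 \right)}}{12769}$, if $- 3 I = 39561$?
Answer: $- \frac{271989772}{168384803} \approx -1.6153$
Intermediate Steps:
$I = -13187$ ($I = \left(- \frac{1}{3}\right) 39561 = -13187$)
$\frac{21339}{I} + \frac{f{\left(37,34 \right)}}{12769} = \frac{21339}{-13187} + \frac{37}{12769} = 21339 \left(- \frac{1}{13187}\right) + 37 \cdot \frac{1}{12769} = - \frac{21339}{13187} + \frac{37}{12769} = - \frac{271989772}{168384803}$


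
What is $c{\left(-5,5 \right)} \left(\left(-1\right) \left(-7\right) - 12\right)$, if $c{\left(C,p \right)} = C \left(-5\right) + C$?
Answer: $-100$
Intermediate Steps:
$c{\left(C,p \right)} = - 4 C$ ($c{\left(C,p \right)} = - 5 C + C = - 4 C$)
$c{\left(-5,5 \right)} \left(\left(-1\right) \left(-7\right) - 12\right) = \left(-4\right) \left(-5\right) \left(\left(-1\right) \left(-7\right) - 12\right) = 20 \left(7 - 12\right) = 20 \left(-5\right) = -100$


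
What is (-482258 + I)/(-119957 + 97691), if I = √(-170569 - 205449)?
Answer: 241129/11133 - I*√376018/22266 ≈ 21.659 - 0.02754*I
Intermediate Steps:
I = I*√376018 (I = √(-376018) = I*√376018 ≈ 613.2*I)
(-482258 + I)/(-119957 + 97691) = (-482258 + I*√376018)/(-119957 + 97691) = (-482258 + I*√376018)/(-22266) = (-482258 + I*√376018)*(-1/22266) = 241129/11133 - I*√376018/22266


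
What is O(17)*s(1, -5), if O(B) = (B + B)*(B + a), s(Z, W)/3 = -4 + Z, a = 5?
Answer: -6732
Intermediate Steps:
s(Z, W) = -12 + 3*Z (s(Z, W) = 3*(-4 + Z) = -12 + 3*Z)
O(B) = 2*B*(5 + B) (O(B) = (B + B)*(B + 5) = (2*B)*(5 + B) = 2*B*(5 + B))
O(17)*s(1, -5) = (2*17*(5 + 17))*(-12 + 3*1) = (2*17*22)*(-12 + 3) = 748*(-9) = -6732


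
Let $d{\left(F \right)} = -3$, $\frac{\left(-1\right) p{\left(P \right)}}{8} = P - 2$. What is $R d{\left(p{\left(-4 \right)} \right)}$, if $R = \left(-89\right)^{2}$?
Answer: $-23763$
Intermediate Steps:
$p{\left(P \right)} = 16 - 8 P$ ($p{\left(P \right)} = - 8 \left(P - 2\right) = - 8 \left(-2 + P\right) = 16 - 8 P$)
$R = 7921$
$R d{\left(p{\left(-4 \right)} \right)} = 7921 \left(-3\right) = -23763$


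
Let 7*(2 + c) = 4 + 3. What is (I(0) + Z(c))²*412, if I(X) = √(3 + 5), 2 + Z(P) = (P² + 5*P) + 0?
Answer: 18128 - 9888*√2 ≈ 4144.3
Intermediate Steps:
c = -1 (c = -2 + (4 + 3)/7 = -2 + (⅐)*7 = -2 + 1 = -1)
Z(P) = -2 + P² + 5*P (Z(P) = -2 + ((P² + 5*P) + 0) = -2 + (P² + 5*P) = -2 + P² + 5*P)
I(X) = 2*√2 (I(X) = √8 = 2*√2)
(I(0) + Z(c))²*412 = (2*√2 + (-2 + (-1)² + 5*(-1)))²*412 = (2*√2 + (-2 + 1 - 5))²*412 = (2*√2 - 6)²*412 = (-6 + 2*√2)²*412 = 412*(-6 + 2*√2)²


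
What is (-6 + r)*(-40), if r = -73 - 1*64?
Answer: 5720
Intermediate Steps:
r = -137 (r = -73 - 64 = -137)
(-6 + r)*(-40) = (-6 - 137)*(-40) = -143*(-40) = 5720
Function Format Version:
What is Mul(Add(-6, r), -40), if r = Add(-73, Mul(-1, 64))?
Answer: 5720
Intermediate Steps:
r = -137 (r = Add(-73, -64) = -137)
Mul(Add(-6, r), -40) = Mul(Add(-6, -137), -40) = Mul(-143, -40) = 5720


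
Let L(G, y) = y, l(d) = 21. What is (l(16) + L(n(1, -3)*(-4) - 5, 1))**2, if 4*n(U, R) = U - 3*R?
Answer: 484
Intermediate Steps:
n(U, R) = -3*R/4 + U/4 (n(U, R) = (U - 3*R)/4 = -3*R/4 + U/4)
(l(16) + L(n(1, -3)*(-4) - 5, 1))**2 = (21 + 1)**2 = 22**2 = 484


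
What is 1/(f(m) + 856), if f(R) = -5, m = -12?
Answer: 1/851 ≈ 0.0011751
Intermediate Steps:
1/(f(m) + 856) = 1/(-5 + 856) = 1/851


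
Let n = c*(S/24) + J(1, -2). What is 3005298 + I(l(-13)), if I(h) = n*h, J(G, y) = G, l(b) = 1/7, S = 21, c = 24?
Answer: 21037108/7 ≈ 3.0053e+6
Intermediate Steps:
l(b) = ⅐
n = 22 (n = 24*(21/24) + 1 = 24*(21*(1/24)) + 1 = 24*(7/8) + 1 = 21 + 1 = 22)
I(h) = 22*h
3005298 + I(l(-13)) = 3005298 + 22*(⅐) = 3005298 + 22/7 = 21037108/7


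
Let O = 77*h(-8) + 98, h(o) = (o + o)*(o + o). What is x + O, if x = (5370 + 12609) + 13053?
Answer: 50842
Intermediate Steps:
h(o) = 4*o² (h(o) = (2*o)*(2*o) = 4*o²)
O = 19810 (O = 77*(4*(-8)²) + 98 = 77*(4*64) + 98 = 77*256 + 98 = 19712 + 98 = 19810)
x = 31032 (x = 17979 + 13053 = 31032)
x + O = 31032 + 19810 = 50842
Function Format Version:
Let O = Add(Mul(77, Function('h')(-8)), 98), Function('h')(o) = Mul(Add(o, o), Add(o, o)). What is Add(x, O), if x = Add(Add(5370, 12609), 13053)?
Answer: 50842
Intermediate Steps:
Function('h')(o) = Mul(4, Pow(o, 2)) (Function('h')(o) = Mul(Mul(2, o), Mul(2, o)) = Mul(4, Pow(o, 2)))
O = 19810 (O = Add(Mul(77, Mul(4, Pow(-8, 2))), 98) = Add(Mul(77, Mul(4, 64)), 98) = Add(Mul(77, 256), 98) = Add(19712, 98) = 19810)
x = 31032 (x = Add(17979, 13053) = 31032)
Add(x, O) = Add(31032, 19810) = 50842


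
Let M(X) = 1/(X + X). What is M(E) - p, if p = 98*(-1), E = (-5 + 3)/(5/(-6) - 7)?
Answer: 2399/24 ≈ 99.958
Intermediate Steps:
E = 12/47 (E = -2/(5*(-1/6) - 7) = -2/(-5/6 - 7) = -2/(-47/6) = -2*(-6/47) = 12/47 ≈ 0.25532)
M(X) = 1/(2*X)
p = -98
M(E) - p = 1/(2*(12/47)) - 1*(-98) = (1/2)*(47/12) + 98 = 47/24 + 98 = 2399/24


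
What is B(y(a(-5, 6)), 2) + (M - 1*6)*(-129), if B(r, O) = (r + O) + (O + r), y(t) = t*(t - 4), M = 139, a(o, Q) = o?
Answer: -17063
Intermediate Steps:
y(t) = t*(-4 + t)
B(r, O) = 2*O + 2*r (B(r, O) = (O + r) + (O + r) = 2*O + 2*r)
B(y(a(-5, 6)), 2) + (M - 1*6)*(-129) = (2*2 + 2*(-5*(-4 - 5))) + (139 - 1*6)*(-129) = (4 + 2*(-5*(-9))) + (139 - 6)*(-129) = (4 + 2*45) + 133*(-129) = (4 + 90) - 17157 = 94 - 17157 = -17063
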